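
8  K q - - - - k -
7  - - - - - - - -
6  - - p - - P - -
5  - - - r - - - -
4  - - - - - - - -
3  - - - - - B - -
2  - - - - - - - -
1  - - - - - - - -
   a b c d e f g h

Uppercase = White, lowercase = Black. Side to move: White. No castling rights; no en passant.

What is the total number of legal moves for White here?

White to move; king on a8.
In check: yes, from the black queen on b8.
Legal moves: Kxb8.
Count: 1.

1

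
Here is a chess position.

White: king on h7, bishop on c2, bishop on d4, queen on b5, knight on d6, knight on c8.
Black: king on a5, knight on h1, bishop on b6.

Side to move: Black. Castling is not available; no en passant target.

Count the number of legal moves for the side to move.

0

Black to move; king on a5.
In check: yes, from the white queen on b5.
Legal moves: none.
Count: 0.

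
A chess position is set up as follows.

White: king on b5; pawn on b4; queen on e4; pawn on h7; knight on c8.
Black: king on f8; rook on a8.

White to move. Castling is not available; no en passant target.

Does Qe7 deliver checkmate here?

yes

After Qe7: black king on f8; in check: yes, from the white queen on e7.
King squares — e7: attacked by Nc8; f7: attacked by Qe7; g7: attacked by Qe7; e8: attacked by Qe7; g8: attacked by Ph7.
Black has no legal moves → checkmate.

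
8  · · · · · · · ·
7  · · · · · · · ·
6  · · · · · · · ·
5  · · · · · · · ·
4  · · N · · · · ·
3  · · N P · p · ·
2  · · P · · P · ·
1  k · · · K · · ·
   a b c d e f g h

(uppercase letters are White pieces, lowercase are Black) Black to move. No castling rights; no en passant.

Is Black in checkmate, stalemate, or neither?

stalemate

Black to move; black king on a1.
In check: no.
King squares — b1: attacked by Nc3; a2: attacked by Nc3; b2: attacked by Nc4.
Legal moves for Black: none.
Not in check and no legal moves → stalemate.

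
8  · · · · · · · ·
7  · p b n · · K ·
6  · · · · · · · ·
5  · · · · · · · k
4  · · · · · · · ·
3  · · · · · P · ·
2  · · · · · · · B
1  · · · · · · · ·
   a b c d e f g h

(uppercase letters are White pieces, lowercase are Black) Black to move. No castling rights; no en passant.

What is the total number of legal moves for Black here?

Black to move; king on h5.
In check: no.
Legal moves: Nf8, Nb8, Nf6, Nb6, Ne5, Nc5, Bd8, Bb8, Bd6, Bb6, Be5+, Ba5, Bf4, Bg3, Bxh2, Kg5, Kh4, b6, b5.
Count: 19.

19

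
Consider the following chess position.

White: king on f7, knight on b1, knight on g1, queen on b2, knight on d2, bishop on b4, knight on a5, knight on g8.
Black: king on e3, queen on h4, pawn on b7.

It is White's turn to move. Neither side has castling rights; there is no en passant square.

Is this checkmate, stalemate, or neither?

White to move; white king on f7.
In check: no.
Legal moves for White include: Ne7, Nh6, Nf6, Kf8, Ke8, Kg7, Kg6, Ke6, Nxb7, Nc6, Nac4+, Nab3, Bf8, Be7, Bd6, Bc5+, Bc3, Ba3, ... (list truncated; more exist).
White has legal moves and is not in check → neither.

neither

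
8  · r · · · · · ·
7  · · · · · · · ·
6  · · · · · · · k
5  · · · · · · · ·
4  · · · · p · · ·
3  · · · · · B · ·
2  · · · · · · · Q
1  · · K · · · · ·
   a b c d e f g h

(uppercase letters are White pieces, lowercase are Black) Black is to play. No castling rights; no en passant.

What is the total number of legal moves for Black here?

Black to move; king on h6.
In check: yes, from the white queen on h2.
Legal moves: Kg7, Kg6, Kg5.
Count: 3.

3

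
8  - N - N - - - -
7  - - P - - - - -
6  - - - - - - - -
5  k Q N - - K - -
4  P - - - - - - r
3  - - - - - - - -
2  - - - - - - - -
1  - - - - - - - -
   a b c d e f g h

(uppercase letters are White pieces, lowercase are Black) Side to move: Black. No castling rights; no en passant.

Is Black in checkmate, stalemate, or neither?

Black to move; black king on a5.
In check: yes, from the white queen on b5.
King squares — a4: attacked by Qb5; b4: attacked by Qb5; b5: attacked by Pa4; a6: attacked by Qb5; b6: attacked by Qb5.
Legal moves for Black: none.
In check with no legal moves → checkmate.

checkmate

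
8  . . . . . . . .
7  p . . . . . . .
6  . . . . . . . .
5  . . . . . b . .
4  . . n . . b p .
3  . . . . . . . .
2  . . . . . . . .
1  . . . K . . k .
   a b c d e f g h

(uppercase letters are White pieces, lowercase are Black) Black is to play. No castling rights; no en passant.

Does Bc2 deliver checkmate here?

no

After Bc2: white king on d1; in check: yes, from the black bishop on c2.
White has 3 legal replies: Ke2, Kxc2, Ke1.
In check but a legal move exists → not checkmate.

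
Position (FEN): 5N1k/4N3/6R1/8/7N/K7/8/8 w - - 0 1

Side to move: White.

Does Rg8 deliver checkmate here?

yes

After Rg8: black king on h8; in check: yes, from the white rook on g8.
King squares — g7: attacked by Rg8; h7: attacked by Nf8; g8: attacked by Ne7.
Black has no legal moves → checkmate.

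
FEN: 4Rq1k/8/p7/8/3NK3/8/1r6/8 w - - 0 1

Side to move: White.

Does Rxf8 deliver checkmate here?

no

After Rxf8: black king on h8; in check: yes, from the white rook on f8.
Black has 2 legal replies: Kh7, Kg7.
In check but a legal move exists → not checkmate.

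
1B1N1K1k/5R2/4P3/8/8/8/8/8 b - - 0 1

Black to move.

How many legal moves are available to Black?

Black to move; king on h8.
In check: no.
Legal moves: none.
Count: 0.

0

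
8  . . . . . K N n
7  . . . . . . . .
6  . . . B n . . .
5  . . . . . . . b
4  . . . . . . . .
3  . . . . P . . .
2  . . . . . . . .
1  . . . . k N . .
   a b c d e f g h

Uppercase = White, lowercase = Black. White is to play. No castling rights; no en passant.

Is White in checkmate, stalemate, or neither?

neither

White to move; white king on f8.
In check: yes, from the black knight on e6.
King squares — e7: available; f7: attacked by Bh5; g7: attacked by Ne6; e8: attacked by Bh5; g8: own knight.
Legal moves for White: Ke7.
White is in check but has 1 legal move → neither.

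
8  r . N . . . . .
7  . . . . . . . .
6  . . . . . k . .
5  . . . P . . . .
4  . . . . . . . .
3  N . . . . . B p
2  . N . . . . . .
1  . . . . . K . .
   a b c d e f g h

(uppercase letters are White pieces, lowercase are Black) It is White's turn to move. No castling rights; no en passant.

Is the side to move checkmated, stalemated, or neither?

White to move; white king on f1.
In check: no.
Legal moves for White include: Ne7, Na7, Nd6, Nb6, Bb8, Bc7, Bd6, Be5+, Bh4+, Bf4, Bh2, Bf2, Be1, Nb5, Nac4, Nc2, Nb1, Nbc4, ... (list truncated; more exist).
White has legal moves and is not in check → neither.

neither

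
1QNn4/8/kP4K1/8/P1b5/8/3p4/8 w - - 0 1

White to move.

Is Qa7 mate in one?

yes

After Qa7: black king on a6; in check: yes, from the white queen on a7.
King squares — a5: attacked by Qa7; b5: attacked by Pa4; b6: attacked by Qa7; a7: attacked by Pb6; b7: attacked by Qa7.
Black has no legal moves → checkmate.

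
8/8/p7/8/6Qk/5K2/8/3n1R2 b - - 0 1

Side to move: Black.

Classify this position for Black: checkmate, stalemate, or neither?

Black to move; black king on h4.
In check: yes, from the white queen on g4.
King squares — g3: attacked by Kf3; h3: attacked by Qg4; g4: attacked by Kf3; g5: attacked by Qg4; h5: attacked by Qg4.
Legal moves for Black: none.
In check with no legal moves → checkmate.

checkmate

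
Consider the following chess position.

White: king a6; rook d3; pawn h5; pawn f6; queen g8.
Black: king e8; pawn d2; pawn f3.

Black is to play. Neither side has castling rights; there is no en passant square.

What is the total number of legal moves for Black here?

Black to move; king on e8.
In check: yes, from the white queen on g8.
Legal moves: none.
Count: 0.

0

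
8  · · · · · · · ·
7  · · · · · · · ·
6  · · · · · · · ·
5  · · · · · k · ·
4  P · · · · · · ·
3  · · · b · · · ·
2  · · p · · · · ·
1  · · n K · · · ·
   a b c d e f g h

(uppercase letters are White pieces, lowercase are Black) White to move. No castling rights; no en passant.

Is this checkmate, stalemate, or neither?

White to move; white king on d1.
In check: yes, from the black pawn on c2.
King squares — c1: available; e1: available; c2: attacked by Bd3; d2: available; e2: attacked by Nc1.
Legal moves for White: Kd2, Ke1, Kxc1.
White is in check but has 3 legal moves → neither.

neither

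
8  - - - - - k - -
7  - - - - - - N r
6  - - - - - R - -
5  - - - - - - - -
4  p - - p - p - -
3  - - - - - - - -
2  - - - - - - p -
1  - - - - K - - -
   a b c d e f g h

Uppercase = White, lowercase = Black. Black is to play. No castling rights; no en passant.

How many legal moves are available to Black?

3

Black to move; king on f8.
In check: yes, from the white rook on f6.
Legal moves: Kg8, Kxg7, Ke7.
Count: 3.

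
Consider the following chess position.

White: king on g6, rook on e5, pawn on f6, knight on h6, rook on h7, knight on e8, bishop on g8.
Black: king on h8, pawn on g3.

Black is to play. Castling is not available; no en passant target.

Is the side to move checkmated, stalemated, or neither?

checkmate

Black to move; black king on h8.
In check: yes, from the white rook on h7.
King squares — g7: attacked by Pf6; h7: attacked by Kg6; g8: attacked by Nh6.
Legal moves for Black: none.
In check with no legal moves → checkmate.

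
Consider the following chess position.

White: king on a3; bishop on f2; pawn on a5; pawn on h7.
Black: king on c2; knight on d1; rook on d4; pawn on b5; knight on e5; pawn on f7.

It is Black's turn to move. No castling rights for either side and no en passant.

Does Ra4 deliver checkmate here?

After Ra4: white king on a3; in check: yes, from the black rook on a4.
King squares — a2: attacked by Ra4; b2: attacked by Nd1; b3: attacked by Kc2; a4: attacked by Pb5; b4: attacked by Ra4.
White has no legal moves → checkmate.

yes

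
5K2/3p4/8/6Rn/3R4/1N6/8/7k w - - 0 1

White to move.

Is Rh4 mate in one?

yes

After Rh4: black king on h1; in check: yes, from the white rook on h4.
King squares — g1: attacked by Rg5; g2: attacked by Rg5; h2: attacked by Rh4.
Black has no legal moves → checkmate.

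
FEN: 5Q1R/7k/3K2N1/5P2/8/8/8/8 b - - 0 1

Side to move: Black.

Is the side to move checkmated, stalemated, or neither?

checkmate

Black to move; black king on h7.
In check: yes, from the white rook on h8.
King squares — g6: attacked by Pf5; h6: attacked by Qf8; g7: attacked by Qf8; g8: attacked by Qf8; h8: attacked by Ng6.
Legal moves for Black: none.
In check with no legal moves → checkmate.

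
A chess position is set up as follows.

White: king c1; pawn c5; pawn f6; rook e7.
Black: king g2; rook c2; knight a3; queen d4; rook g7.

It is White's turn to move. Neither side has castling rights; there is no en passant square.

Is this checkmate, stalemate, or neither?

White to move; white king on c1.
In check: yes, from the black rook on c2.
King squares — b1: attacked by Na3; d1: attacked by Qd4; b2: attacked by Rc2; c2: attacked by Na3; d2: attacked by Rc2.
Legal moves for White: none.
In check with no legal moves → checkmate.

checkmate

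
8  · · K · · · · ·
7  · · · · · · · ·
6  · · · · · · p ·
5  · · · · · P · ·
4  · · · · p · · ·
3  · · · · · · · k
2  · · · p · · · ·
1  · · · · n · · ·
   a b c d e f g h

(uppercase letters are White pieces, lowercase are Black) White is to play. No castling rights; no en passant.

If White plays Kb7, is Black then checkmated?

no

After Kb7: black king on h3; in check: no.
Black is not in check, so this cannot be checkmate.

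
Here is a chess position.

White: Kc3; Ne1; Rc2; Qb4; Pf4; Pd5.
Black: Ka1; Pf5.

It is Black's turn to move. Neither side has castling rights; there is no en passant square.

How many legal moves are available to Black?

Black to move; king on a1.
In check: no.
Legal moves: none.
Count: 0.

0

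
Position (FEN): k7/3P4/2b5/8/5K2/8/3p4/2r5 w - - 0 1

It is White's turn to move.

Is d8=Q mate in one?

After d8=Q: black king on a8; in check: yes, from the white queen on d8.
Black has 2 legal replies: Kb7, Ka7.
In check but a legal move exists → not checkmate.

no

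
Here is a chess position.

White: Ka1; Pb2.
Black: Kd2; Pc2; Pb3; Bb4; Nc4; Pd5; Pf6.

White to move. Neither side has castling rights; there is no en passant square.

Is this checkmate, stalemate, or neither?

White to move; white king on a1.
In check: no.
King squares — b1: attacked by Pc2; a2: attacked by Pb3; b2: own pawn.
Legal moves for White: none.
Not in check and no legal moves → stalemate.

stalemate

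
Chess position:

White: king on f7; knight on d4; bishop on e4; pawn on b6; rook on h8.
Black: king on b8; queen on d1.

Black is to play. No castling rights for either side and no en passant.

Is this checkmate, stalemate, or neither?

checkmate

Black to move; black king on b8.
In check: yes, from the white rook on h8.
King squares — a7: attacked by Pb6; b7: attacked by Be4; c7: attacked by Pb6; a8: attacked by Be4; c8: attacked by Rh8.
Legal moves for Black: none.
In check with no legal moves → checkmate.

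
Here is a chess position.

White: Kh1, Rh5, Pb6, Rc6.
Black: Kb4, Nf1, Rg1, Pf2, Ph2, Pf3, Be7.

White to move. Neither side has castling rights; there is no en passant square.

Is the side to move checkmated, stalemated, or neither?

checkmate

White to move; white king on h1.
In check: yes, from the black rook on g1.
King squares — g1: attacked by Pf2; g2: attacked by Rg1; h2: attacked by Nf1.
Legal moves for White: none.
In check with no legal moves → checkmate.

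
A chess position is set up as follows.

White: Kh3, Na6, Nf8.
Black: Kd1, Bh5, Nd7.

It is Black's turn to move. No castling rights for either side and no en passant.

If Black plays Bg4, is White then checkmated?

After Bg4: white king on h3; in check: yes, from the black bishop on g4.
White has 5 legal replies: Kh4, Kxg4, Kg3, Kh2, Kg2.
In check but a legal move exists → not checkmate.

no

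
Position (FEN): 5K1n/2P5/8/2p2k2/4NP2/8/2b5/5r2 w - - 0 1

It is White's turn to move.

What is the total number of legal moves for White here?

16

White to move; king on f8.
In check: no.
Legal moves: Kg8, Ke8, Kg7, Ke7, Nf6, Nd6+, Ng5, Nxc5, Ng3+, Nc3, Nf2, Nd2, c8=Q+, c8=R, c8=B+, c8=N.
Count: 16.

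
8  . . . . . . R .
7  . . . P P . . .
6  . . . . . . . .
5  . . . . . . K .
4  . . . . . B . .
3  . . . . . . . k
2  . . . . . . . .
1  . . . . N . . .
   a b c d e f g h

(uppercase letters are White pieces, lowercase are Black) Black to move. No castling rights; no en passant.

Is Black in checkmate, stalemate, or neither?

stalemate

Black to move; black king on h3.
In check: no.
King squares — g2: attacked by Ne1; h2: attacked by Bf4; g3: attacked by Bf4; g4: attacked by Kg5; h4: attacked by Kg5.
Legal moves for Black: none.
Not in check and no legal moves → stalemate.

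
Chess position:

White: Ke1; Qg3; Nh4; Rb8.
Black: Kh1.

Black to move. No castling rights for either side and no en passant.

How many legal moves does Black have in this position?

Black to move; king on h1.
In check: no.
Legal moves: none.
Count: 0.

0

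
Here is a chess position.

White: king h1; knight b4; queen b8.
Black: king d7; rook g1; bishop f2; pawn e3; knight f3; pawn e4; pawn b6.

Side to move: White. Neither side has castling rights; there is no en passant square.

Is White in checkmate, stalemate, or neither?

checkmate

White to move; white king on h1.
In check: yes, from the black rook on g1.
King squares — g1: attacked by Bf2; g2: attacked by Rg1; h2: attacked by Nf3.
Legal moves for White: none.
In check with no legal moves → checkmate.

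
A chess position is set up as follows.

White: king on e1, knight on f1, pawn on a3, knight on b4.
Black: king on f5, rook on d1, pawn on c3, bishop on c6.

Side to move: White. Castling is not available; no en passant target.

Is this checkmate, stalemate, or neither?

neither

White to move; white king on e1.
In check: yes, from the black rook on d1.
Legal moves for White: Kf2, Ke2, Kxd1.
White is in check but has 3 legal moves → neither.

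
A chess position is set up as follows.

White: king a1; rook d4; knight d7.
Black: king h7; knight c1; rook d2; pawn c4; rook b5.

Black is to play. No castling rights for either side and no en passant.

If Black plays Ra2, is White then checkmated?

yes

After Ra2: white king on a1; in check: yes, from the black rook on a2.
King squares — b1: attacked by Rb5; a2: attacked by Nc1; b2: attacked by Ra2.
White has no legal moves → checkmate.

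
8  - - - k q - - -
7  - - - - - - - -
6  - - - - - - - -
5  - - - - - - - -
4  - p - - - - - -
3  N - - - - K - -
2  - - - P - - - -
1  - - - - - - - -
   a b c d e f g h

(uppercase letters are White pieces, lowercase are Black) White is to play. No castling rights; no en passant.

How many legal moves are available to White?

White to move; king on f3.
In check: no.
Legal moves: Kg4, Kf4, Kg3, Kg2, Kf2, Nb5, Nc4, Nc2, Nb1, d3, d4.
Count: 11.

11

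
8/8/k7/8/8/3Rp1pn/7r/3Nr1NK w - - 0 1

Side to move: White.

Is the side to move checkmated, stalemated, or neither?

checkmate

White to move; white king on h1.
In check: yes, from the black rook on h2.
King squares — g1: own knight; g2: attacked by Rh2; h2: attacked by Pg3.
Legal moves for White: none.
In check with no legal moves → checkmate.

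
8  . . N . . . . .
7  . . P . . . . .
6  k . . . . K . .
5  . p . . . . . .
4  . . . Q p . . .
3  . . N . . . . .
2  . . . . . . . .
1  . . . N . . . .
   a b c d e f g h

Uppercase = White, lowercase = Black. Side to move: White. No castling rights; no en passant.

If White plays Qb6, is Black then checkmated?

After Qb6: black king on a6; in check: yes, from the white queen on b6.
King squares — a5: attacked by Qb6; b5: own pawn; b6: attacked by Nc8; a7: attacked by Qb6; b7: attacked by Qb6.
Black has no legal moves → checkmate.

yes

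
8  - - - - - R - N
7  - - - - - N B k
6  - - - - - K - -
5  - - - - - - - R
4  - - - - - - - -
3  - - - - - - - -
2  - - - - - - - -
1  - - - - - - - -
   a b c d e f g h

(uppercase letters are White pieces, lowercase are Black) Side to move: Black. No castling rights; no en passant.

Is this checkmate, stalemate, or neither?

Black to move; black king on h7.
In check: yes, from the white rook on h5.
King squares — g6: attacked by Kf6; h6: attacked by Rh5; g7: attacked by Kf6; g8: attacked by Rf8; h8: attacked by Rh5.
Legal moves for Black: none.
In check with no legal moves → checkmate.

checkmate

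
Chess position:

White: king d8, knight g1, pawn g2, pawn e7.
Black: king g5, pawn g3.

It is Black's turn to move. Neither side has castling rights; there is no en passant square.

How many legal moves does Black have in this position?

Black to move; king on g5.
In check: no.
Legal moves: Kh6, Kg6, Kf6, Kh5, Kf5, Kh4, Kg4, Kf4.
Count: 8.

8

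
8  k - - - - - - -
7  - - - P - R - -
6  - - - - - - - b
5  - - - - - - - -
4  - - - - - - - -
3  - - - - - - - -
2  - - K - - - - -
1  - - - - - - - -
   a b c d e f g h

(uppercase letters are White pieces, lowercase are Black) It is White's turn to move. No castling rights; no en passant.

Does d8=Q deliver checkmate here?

After d8=Q: black king on a8; in check: yes, from the white queen on d8.
King squares — a7: attacked by Rf7; b7: attacked by Rf7; b8: attacked by Qd8.
Black has no legal moves → checkmate.

yes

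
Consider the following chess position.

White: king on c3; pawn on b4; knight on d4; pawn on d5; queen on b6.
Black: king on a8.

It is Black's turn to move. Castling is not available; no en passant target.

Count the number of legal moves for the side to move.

0

Black to move; king on a8.
In check: no.
Legal moves: none.
Count: 0.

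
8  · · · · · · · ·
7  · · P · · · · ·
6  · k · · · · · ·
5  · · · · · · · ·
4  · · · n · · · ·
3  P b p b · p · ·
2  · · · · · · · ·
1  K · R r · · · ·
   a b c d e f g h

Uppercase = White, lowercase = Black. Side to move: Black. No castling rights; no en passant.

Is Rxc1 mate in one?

After Rxc1: white king on a1; in check: yes, from the black rook on c1.
King squares — b1: attacked by Rc1; a2: attacked by Bb3; b2: attacked by Pc3.
White has no legal moves → checkmate.

yes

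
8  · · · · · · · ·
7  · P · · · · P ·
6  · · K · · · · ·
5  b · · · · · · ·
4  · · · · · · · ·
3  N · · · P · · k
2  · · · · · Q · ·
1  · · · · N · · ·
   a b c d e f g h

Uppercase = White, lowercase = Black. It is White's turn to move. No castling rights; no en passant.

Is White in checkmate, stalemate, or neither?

neither

White to move; white king on c6.
In check: no.
Legal moves for White include: Kd7, Kd6, Kd5, Kc5, Kb5, Nb5, Nc4, Nac2, Nb1, Qf8, Qf7, Qf6, Qf5+, Qh4+, Qf4, Qg3+, Qf3+, Qh2+, ... (list truncated; more exist).
White has legal moves and is not in check → neither.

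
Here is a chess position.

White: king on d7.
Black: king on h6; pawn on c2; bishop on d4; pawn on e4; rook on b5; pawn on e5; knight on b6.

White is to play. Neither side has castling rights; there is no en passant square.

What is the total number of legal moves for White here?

White to move; king on d7.
In check: yes, from the black knight on b6.
Legal moves: Ke8, Kd8, Ke7, Kc7, Ke6, Kd6, Kc6.
Count: 7.

7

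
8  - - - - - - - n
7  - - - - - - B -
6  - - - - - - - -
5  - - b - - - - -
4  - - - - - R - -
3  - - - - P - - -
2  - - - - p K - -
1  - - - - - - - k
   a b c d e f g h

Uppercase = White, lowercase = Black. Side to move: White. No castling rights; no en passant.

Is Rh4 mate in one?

After Rh4: black king on h1; in check: yes, from the white rook on h4.
King squares — g1: attacked by Kf2; g2: attacked by Kf2; h2: attacked by Rh4.
Black has no legal moves → checkmate.

yes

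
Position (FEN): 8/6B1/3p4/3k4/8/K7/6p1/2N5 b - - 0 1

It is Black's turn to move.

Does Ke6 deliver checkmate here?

After Ke6: white king on a3; in check: no.
White is not in check, so this cannot be checkmate.

no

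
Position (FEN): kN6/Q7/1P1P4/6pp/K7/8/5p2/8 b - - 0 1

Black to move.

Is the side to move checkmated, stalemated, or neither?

Black to move; black king on a8.
In check: yes, from the white queen on a7.
King squares — a7: attacked by Pb6; b7: attacked by Qa7; b8: attacked by Qa7.
Legal moves for Black: none.
In check with no legal moves → checkmate.

checkmate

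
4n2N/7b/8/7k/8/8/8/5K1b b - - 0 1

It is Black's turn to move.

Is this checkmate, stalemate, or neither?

Black to move; black king on h5.
In check: no.
Legal moves for Black include: Ng7, Nc7, Nf6, Nd6, Bg8, Bg6, Bf5, B7e4, Bd3+, Bc2, Bb1, Kh6, Kg5, Kh4, Kg4, Ba8, Bb7, Bc6, ... (list truncated; more exist).
Black has legal moves and is not in check → neither.

neither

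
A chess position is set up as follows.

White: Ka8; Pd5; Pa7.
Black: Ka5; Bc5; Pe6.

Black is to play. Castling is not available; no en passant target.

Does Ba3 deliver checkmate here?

no

After Ba3: white king on a8; in check: no.
White is not in check, so this cannot be checkmate.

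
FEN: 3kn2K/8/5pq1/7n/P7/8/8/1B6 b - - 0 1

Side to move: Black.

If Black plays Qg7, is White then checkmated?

yes

After Qg7: white king on h8; in check: yes, from the black queen on g7.
King squares — g7: attacked by Nh5; h7: attacked by Qg7; g8: attacked by Qg7.
White has no legal moves → checkmate.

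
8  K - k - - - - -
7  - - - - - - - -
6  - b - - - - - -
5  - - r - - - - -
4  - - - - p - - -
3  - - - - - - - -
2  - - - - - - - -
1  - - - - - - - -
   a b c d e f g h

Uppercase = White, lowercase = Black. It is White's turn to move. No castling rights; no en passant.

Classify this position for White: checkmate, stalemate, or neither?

White to move; white king on a8.
In check: no.
King squares — a7: attacked by Bb6; b7: attacked by Kc8; b8: attacked by Kc8.
Legal moves for White: none.
Not in check and no legal moves → stalemate.

stalemate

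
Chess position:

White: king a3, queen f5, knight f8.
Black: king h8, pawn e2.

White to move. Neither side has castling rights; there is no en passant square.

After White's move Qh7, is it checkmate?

yes

After Qh7: black king on h8; in check: yes, from the white queen on h7.
King squares — g7: attacked by Qh7; h7: attacked by Nf8; g8: attacked by Qh7.
Black has no legal moves → checkmate.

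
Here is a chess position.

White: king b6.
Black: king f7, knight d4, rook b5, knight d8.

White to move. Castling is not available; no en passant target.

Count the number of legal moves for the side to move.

3

White to move; king on b6.
In check: yes, from the black rook on b5.
Legal moves: Kc7, Ka7, Ka6.
Count: 3.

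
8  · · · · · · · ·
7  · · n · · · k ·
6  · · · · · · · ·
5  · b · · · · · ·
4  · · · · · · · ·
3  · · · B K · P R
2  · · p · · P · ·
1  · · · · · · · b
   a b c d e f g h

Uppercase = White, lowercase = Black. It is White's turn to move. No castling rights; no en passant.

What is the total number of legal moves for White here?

23

White to move; king on e3.
In check: no.
Legal moves: Rh8, Rh7+, Rh6, Rh5, Rh4, Rh2, Rxh1, Kf4, Kd4, Ke2, Kd2, Bh7, Bg6, Bf5, Bxb5, Be4, Bc4, Be2, Bxc2, Bf1, g4, f3, f4.
Count: 23.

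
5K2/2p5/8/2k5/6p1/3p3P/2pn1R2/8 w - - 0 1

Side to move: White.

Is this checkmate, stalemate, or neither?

neither

White to move; white king on f8.
In check: no.
Legal moves for White: Kg8, Ke8, Kg7, Kf7, Ke7, Rf7, Rf6, Rf5+, Rf4, Rf3, Rh2, Rg2, Re2, Rxd2, Rf1, hxg4, h4.
White has 17 legal moves and is not in check → neither.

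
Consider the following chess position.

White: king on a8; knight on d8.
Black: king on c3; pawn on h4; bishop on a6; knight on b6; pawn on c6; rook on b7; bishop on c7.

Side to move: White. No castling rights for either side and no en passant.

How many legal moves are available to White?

0

White to move; king on a8.
In check: yes, from the black knight on b6.
Legal moves: none.
Count: 0.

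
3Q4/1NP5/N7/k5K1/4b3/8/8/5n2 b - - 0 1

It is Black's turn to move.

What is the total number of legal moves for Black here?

Black to move; king on a5.
In check: yes, from the white knight on b7.
Legal moves: Kb6, Kxa6, Kb5, Ka4, Bxb7.
Count: 5.

5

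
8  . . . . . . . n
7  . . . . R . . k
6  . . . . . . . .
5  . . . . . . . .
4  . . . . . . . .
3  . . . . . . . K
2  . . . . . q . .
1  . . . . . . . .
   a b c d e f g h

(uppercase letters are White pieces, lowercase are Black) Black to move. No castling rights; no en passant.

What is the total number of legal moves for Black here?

5

Black to move; king on h7.
In check: yes, from the white rook on e7.
Legal moves: Kg8, Kh6, Kg6, Nf7, Qf7.
Count: 5.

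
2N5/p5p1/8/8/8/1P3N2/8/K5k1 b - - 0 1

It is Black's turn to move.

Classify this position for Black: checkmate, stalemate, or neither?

Black to move; black king on g1.
In check: yes, from the white knight on f3.
King squares — f1: available; h1: available; f2: available; g2: available; h2: attacked by Nf3.
Legal moves for Black: Kg2, Kf2, Kh1, Kf1.
Black is in check but has 4 legal moves → neither.

neither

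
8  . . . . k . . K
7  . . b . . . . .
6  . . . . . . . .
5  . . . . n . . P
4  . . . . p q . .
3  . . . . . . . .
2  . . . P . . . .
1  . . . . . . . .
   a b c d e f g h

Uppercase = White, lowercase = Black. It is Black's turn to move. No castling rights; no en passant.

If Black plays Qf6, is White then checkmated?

no

After Qf6: white king on h8; in check: yes, from the black queen on f6.
White has 2 legal replies: Kg8, Kh7.
In check but a legal move exists → not checkmate.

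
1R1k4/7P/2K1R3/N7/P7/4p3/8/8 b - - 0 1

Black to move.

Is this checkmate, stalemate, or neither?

Black to move; black king on d8.
In check: yes, from the white rook on b8.
King squares — c7: attacked by Kc6; d7: attacked by Kc6; e7: attacked by Re6; c8: attacked by Rb8; e8: attacked by Re6.
Legal moves for Black: none.
In check with no legal moves → checkmate.

checkmate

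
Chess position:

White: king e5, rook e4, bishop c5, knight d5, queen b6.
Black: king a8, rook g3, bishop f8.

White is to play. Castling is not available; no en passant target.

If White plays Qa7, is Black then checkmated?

yes

After Qa7: black king on a8; in check: yes, from the white queen on a7.
King squares — a7: attacked by Bc5; b7: attacked by Qa7; b8: attacked by Qa7.
Black has no legal moves → checkmate.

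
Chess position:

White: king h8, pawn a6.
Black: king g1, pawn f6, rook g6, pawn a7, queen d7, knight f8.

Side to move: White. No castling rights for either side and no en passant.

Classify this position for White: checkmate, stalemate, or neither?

stalemate

White to move; white king on h8.
In check: no.
King squares — g7: attacked by Rg6; h7: attacked by Qd7; g8: attacked by Rg6.
Legal moves for White: none.
Not in check and no legal moves → stalemate.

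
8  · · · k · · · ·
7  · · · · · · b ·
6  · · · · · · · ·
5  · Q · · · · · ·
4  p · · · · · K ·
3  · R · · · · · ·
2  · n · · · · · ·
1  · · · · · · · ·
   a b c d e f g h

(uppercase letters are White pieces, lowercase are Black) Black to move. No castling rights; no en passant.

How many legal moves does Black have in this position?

Black to move; king on d8.
In check: no.
Legal moves: Kc8, Ke7, Kc7, Bh8, Bf8, Bh6, Bf6, Be5, Bd4, Bc3, Nc4, Nd3, Nd1, axb3, a3.
Count: 15.

15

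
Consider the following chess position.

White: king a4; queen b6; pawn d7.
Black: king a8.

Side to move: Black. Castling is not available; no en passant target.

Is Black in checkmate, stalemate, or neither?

stalemate

Black to move; black king on a8.
In check: no.
King squares — a7: attacked by Qb6; b7: attacked by Qb6; b8: attacked by Qb6.
Legal moves for Black: none.
Not in check and no legal moves → stalemate.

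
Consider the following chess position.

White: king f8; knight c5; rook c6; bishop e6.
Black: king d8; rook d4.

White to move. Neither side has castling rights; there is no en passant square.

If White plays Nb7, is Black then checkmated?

yes

After Nb7: black king on d8; in check: yes, from the white knight on b7.
King squares — c7: attacked by Rc6; d7: attacked by Be6; e7: attacked by Kf8; c8: attacked by Rc6; e8: attacked by Kf8.
Black has no legal moves → checkmate.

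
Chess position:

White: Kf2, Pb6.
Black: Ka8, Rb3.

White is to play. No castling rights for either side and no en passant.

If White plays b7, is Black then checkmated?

no

After b7: black king on a8; in check: yes, from the white pawn on b7.
Black has 4 legal replies: Kb8, Kxb7, Ka7, Rxb7.
In check but a legal move exists → not checkmate.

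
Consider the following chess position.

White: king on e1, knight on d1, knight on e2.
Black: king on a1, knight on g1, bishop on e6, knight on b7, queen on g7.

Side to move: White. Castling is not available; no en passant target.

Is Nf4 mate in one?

After Nf4: black king on a1; in check: no.
Black is not in check, so this cannot be checkmate.

no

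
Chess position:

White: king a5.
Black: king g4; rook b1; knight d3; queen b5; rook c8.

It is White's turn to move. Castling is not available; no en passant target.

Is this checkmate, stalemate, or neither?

checkmate

White to move; white king on a5.
In check: yes, from the black queen on b5.
King squares — a4: attacked by Qb5; b4: attacked by Rb1; b5: attacked by Rb1; a6: attacked by Qb5; b6: attacked by Qb5.
Legal moves for White: none.
In check with no legal moves → checkmate.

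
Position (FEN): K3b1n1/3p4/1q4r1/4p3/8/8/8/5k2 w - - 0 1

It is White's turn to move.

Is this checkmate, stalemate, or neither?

White to move; white king on a8.
In check: no.
King squares — a7: attacked by Qb6; b7: attacked by Qb6; b8: attacked by Qb6.
Legal moves for White: none.
Not in check and no legal moves → stalemate.

stalemate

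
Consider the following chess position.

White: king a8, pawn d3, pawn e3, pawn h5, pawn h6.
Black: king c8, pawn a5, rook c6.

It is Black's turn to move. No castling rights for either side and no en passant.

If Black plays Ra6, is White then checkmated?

yes

After Ra6: white king on a8; in check: yes, from the black rook on a6.
King squares — a7: attacked by Ra6; b7: attacked by Kc8; b8: attacked by Kc8.
White has no legal moves → checkmate.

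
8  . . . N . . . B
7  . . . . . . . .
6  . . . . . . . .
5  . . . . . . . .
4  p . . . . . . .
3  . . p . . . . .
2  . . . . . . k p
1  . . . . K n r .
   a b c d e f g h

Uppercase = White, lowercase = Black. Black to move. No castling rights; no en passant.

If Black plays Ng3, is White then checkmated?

After Ng3: white king on e1; in check: yes, from the black rook on g1.
King squares — d1: attacked by Rg1; f1: attacked by Rg1; d2: attacked by Pc3; e2: attacked by Ng3; f2: attacked by Kg2.
White has no legal moves → checkmate.

yes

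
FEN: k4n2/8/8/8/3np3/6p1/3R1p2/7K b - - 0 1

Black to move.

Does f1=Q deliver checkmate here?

yes

After f1=Q: white king on h1; in check: yes, from the black queen on f1.
King squares — g1: attacked by Qf1; g2: attacked by Qf1; h2: attacked by Pg3.
White has no legal moves → checkmate.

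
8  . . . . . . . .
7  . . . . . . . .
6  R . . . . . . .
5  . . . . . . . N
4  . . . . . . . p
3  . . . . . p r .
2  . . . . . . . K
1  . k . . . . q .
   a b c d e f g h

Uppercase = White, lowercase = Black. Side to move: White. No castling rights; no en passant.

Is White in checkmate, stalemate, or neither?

White to move; white king on h2.
In check: yes, from the black queen on g1.
King squares — g1: attacked by Rg3; h1: attacked by Qg1; g2: attacked by Qg1; g3: attacked by Qg1; h3: attacked by Rg3.
Legal moves for White: none.
In check with no legal moves → checkmate.

checkmate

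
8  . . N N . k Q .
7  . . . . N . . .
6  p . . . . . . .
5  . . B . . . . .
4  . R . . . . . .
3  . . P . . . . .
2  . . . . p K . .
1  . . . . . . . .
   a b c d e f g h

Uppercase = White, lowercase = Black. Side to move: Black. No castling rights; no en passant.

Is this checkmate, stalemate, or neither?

Black to move; black king on f8.
In check: yes, from the white queen on g8.
King squares — e7: attacked by Bc5; f7: attacked by Nd8; g7: attacked by Qg8; e8: attacked by Qg8; g8: attacked by Ne7.
Legal moves for Black: none.
In check with no legal moves → checkmate.

checkmate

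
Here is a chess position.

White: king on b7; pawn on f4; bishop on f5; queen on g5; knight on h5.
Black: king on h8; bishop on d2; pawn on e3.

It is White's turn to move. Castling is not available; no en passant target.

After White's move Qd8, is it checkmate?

yes

After Qd8: black king on h8; in check: yes, from the white queen on d8.
King squares — g7: attacked by Nh5; h7: attacked by Bf5; g8: attacked by Qd8.
Black has no legal moves → checkmate.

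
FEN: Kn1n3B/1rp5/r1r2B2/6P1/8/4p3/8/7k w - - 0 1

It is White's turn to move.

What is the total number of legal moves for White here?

White to move; king on a8.
In check: yes, from the black rook on a6.
Legal moves: none.
Count: 0.

0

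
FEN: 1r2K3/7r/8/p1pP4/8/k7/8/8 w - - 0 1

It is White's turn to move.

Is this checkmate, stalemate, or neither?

checkmate

White to move; white king on e8.
In check: yes, from the black rook on b8.
King squares — d7: attacked by Rh7; e7: attacked by Rh7; f7: attacked by Rh7; d8: attacked by Rb8; f8: attacked by Rb8.
Legal moves for White: none.
In check with no legal moves → checkmate.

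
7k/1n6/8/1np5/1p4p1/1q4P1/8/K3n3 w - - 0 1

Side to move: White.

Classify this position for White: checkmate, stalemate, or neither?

White to move; white king on a1.
In check: no.
King squares — b1: attacked by Qb3; a2: attacked by Qb3; b2: attacked by Qb3.
Legal moves for White: none.
Not in check and no legal moves → stalemate.

stalemate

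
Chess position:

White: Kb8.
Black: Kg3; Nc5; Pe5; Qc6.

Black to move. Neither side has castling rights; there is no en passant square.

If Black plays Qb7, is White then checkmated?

After Qb7: white king on b8; in check: yes, from the black queen on b7.
King squares — a7: attacked by Qb7; b7: attacked by Nc5; c7: attacked by Qb7; a8: attacked by Qb7; c8: attacked by Qb7.
White has no legal moves → checkmate.

yes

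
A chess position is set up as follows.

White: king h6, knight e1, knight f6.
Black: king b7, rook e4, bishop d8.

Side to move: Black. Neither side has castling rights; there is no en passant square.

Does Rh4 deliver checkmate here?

After Rh4: white king on h6; in check: yes, from the black rook on h4.
White has 4 legal replies: Kg7, Kg6, Kg5, Nh5.
In check but a legal move exists → not checkmate.

no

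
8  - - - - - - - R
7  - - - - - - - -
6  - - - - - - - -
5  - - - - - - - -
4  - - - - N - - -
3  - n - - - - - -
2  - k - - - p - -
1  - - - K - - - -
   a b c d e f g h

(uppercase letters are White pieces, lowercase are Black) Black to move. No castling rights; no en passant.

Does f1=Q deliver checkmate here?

After f1=Q: white king on d1; in check: yes, from the black queen on f1.
King squares — c1: attacked by Qf1; e1: attacked by Qf1; c2: attacked by Kb2; d2: attacked by Nb3; e2: attacked by Qf1.
White has no legal moves → checkmate.

yes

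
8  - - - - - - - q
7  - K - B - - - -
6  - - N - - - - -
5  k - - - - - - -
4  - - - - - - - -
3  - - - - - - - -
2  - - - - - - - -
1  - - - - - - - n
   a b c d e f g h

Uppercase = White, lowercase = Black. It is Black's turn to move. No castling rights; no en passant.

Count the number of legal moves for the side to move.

2

Black to move; king on a5.
In check: yes, from the white knight on c6.
Legal moves: Kb5, Ka4.
Count: 2.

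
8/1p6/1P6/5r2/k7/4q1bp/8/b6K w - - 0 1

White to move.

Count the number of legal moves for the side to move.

White to move; king on h1.
In check: no.
Legal moves: none.
Count: 0.

0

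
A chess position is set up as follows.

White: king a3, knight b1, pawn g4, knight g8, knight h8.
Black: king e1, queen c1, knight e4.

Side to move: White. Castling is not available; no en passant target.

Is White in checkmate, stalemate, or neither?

White to move; white king on a3.
In check: yes, from the black queen on c1.
King squares — a2: available; b2: attacked by Qc1; b3: available; a4: available; b4: available.
Legal moves for White: Kb4, Ka4, Kb3, Ka2.
White is in check but has 4 legal moves → neither.

neither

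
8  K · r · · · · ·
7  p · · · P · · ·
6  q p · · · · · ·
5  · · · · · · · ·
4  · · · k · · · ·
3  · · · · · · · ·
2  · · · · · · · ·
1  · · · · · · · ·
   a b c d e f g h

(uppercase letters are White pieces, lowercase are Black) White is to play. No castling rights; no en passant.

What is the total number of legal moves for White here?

White to move; king on a8.
In check: yes, from the black rook on c8.
Legal moves: none.
Count: 0.

0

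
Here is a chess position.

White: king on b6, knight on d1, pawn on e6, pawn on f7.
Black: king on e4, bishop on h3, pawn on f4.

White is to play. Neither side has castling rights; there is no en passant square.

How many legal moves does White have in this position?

White to move; king on b6.
In check: no.
Legal moves: Kc7, Kb7, Ka7, Kc6, Ka6, Kc5, Kb5, Ka5, Ne3, Nc3+, Nf2+, Nb2, f8=Q, f8=R, f8=B, f8=N, e7.
Count: 17.

17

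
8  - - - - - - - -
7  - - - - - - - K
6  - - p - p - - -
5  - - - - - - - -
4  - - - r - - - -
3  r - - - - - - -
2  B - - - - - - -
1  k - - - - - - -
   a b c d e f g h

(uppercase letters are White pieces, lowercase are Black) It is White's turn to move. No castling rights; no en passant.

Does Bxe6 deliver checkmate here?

no

After Bxe6: black king on a1; in check: no.
Black is not in check, so this cannot be checkmate.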